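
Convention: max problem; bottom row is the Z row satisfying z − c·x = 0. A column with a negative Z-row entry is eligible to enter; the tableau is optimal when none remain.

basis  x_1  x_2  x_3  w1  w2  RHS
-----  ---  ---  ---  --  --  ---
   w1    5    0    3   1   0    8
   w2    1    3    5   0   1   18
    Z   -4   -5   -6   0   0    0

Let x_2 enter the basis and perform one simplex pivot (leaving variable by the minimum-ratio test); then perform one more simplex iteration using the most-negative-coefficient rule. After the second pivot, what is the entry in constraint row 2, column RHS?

Ratio test on column x_2 — row 1: entry 0 ≤ 0; row 2: 18/3 = 6. Minimum is 6 at row 2 (w2 leaves); pivot element 3.
Divide row 2 by 3; eliminate column x_2 from the other rows.
Second iteration: most negative Z-row entry is -7/3 in column x_1, so x_1 enters.
Ratio test on column x_1 — row 1: 8/5 = 8/5; row 2: 6/(1/3) = 18. Minimum is 8/5 at row 1 (w1 leaves); pivot element 5.
Divide row 1 by 5; eliminate column x_1 from the other rows.
After both pivots, the entry at constraint row 2, column RHS is 82/15.

82/15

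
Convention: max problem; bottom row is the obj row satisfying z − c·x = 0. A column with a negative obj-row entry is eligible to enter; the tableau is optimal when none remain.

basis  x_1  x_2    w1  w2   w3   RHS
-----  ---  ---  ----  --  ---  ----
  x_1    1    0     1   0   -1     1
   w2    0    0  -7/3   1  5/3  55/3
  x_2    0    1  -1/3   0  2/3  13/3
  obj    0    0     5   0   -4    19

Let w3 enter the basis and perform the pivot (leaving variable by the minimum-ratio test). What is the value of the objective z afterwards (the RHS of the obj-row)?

Ratio test on column w3 — row 1: entry -1 ≤ 0; row 2: (55/3)/(5/3) = 11; row 3: (13/3)/(2/3) = 13/2. Minimum is 13/2 at row 3 (x_2 leaves); pivot element 2/3.
Pivot on row 3; the obj-row RHS becomes 19 − (-4)·(13/2) = 45.

45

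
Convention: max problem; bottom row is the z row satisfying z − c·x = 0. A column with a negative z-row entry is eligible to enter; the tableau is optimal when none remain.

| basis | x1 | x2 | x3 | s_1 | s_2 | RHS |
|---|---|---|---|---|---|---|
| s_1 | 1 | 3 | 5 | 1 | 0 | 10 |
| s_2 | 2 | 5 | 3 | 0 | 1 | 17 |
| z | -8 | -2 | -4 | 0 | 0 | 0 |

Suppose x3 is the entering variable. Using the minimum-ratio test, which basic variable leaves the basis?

s_1

Column x3 entries and ratios — s_1: 10/5 = 2; s_2: 17/3 = 17/3.
Smallest ratio is 2 in the row of s_1, so s_1 leaves.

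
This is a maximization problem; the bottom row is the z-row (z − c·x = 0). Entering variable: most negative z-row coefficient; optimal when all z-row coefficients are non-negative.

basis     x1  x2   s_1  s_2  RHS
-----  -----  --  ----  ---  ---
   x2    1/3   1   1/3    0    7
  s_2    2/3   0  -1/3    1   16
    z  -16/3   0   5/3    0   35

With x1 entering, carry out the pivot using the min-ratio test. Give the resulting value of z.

Ratio test on column x1 — row 1: 7/(1/3) = 21; row 2: 16/(2/3) = 24. Minimum is 21 at row 1 (x2 leaves); pivot element 1/3.
Pivot on row 1; the z-row RHS becomes 35 − (-16/3)·21 = 147.

147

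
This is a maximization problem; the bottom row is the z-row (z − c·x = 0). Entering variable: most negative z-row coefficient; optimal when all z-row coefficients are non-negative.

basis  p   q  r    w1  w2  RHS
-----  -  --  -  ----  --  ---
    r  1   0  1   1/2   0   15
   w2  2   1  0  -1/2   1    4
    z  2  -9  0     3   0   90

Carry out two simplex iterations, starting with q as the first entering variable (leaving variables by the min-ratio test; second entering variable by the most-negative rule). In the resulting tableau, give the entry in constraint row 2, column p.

Ratio test on column q — row 1: entry 0 ≤ 0; row 2: 4/1 = 4. Minimum is 4 at row 2 (w2 leaves); pivot element 1.
Divide row 2 by 1; eliminate column q from the other rows.
Second iteration: most negative z-row entry is -3/2 in column w1, so w1 enters.
Ratio test on column w1 — row 1: 15/(1/2) = 30; row 2: entry -1/2 ≤ 0. Minimum is 30 at row 1 (r leaves); pivot element 1/2.
Divide row 1 by 1/2; eliminate column w1 from the other rows.
After both pivots, the entry at constraint row 2, column p is 3.

3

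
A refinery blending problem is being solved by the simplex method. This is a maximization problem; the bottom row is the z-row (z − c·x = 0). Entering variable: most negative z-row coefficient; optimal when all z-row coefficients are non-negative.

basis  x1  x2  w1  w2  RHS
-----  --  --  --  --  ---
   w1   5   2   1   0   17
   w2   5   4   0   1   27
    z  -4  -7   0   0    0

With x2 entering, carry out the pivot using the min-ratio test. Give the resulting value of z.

189/4

Ratio test on column x2 — row 1: 17/2 = 17/2; row 2: 27/4 = 27/4. Minimum is 27/4 at row 2 (w2 leaves); pivot element 4.
Pivot on row 2; the z-row RHS becomes 0 − (-7)·(27/4) = 189/4.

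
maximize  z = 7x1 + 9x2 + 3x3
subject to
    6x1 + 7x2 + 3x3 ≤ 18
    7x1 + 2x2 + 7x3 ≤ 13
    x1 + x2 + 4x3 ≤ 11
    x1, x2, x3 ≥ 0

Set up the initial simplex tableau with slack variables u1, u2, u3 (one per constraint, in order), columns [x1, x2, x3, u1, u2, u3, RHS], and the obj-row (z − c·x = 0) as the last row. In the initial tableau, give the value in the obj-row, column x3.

The obj-row carries the negated objective coefficients: the x3 entry is -3.

-3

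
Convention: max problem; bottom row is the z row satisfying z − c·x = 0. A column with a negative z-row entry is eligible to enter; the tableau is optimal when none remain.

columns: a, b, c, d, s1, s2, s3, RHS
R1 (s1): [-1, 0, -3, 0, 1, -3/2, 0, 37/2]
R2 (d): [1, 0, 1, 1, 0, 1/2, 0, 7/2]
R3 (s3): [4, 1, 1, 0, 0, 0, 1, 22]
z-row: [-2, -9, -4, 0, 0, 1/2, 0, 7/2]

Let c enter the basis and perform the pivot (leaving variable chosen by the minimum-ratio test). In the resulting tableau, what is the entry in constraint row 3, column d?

Ratio test on column c — row 1: entry -3 ≤ 0; row 2: (7/2)/1 = 7/2; row 3: 22/1 = 22. Minimum is 7/2 at row 2 (d leaves); pivot element 1.
Divide row 2 by 1; eliminate column c from the other rows.
Row 3 update in column d: 0 − 1·1 = -1.

-1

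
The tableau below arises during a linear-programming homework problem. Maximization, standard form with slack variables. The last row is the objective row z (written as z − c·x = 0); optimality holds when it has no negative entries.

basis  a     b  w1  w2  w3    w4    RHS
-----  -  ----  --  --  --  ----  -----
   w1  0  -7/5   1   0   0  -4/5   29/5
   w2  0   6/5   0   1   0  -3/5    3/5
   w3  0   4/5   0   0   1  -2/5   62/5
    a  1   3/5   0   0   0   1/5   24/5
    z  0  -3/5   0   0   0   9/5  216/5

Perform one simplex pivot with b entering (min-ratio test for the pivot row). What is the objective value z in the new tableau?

Ratio test on column b — row 1: entry -7/5 ≤ 0; row 2: (3/5)/(6/5) = 1/2; row 3: (62/5)/(4/5) = 31/2; row 4: (24/5)/(3/5) = 8. Minimum is 1/2 at row 2 (w2 leaves); pivot element 6/5.
Pivot on row 2; the z-row RHS becomes 216/5 − (-3/5)·(1/2) = 87/2.

87/2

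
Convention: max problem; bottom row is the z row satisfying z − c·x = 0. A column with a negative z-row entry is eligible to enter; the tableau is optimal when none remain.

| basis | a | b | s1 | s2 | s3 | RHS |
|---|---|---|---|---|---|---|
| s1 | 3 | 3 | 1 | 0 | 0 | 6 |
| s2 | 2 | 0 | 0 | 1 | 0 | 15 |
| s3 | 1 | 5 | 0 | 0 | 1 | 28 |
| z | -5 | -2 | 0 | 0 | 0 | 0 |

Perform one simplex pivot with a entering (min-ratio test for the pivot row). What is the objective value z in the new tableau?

Ratio test on column a — row 1: 6/3 = 2; row 2: 15/2 = 15/2; row 3: 28/1 = 28. Minimum is 2 at row 1 (s1 leaves); pivot element 3.
Pivot on row 1; the z-row RHS becomes 0 − (-5)·2 = 10.

10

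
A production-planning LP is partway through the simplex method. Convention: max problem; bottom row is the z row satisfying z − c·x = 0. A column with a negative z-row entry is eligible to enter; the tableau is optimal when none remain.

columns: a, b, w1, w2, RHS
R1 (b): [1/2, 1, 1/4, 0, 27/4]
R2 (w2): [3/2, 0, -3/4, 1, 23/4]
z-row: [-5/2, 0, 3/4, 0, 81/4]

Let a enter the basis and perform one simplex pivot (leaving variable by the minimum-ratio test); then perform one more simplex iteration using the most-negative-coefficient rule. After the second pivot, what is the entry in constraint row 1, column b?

Ratio test on column a — row 1: (27/4)/(1/2) = 27/2; row 2: (23/4)/(3/2) = 23/6. Minimum is 23/6 at row 2 (w2 leaves); pivot element 3/2.
Divide row 2 by 3/2; eliminate column a from the other rows.
Second iteration: most negative z-row entry is -1/2 in column w1, so w1 enters.
Ratio test on column w1 — row 1: (29/6)/(1/2) = 29/3; row 2: entry -1/2 ≤ 0. Minimum is 29/3 at row 1 (b leaves); pivot element 1/2.
Divide row 1 by 1/2; eliminate column w1 from the other rows.
After both pivots, the entry at constraint row 1, column b is 2.

2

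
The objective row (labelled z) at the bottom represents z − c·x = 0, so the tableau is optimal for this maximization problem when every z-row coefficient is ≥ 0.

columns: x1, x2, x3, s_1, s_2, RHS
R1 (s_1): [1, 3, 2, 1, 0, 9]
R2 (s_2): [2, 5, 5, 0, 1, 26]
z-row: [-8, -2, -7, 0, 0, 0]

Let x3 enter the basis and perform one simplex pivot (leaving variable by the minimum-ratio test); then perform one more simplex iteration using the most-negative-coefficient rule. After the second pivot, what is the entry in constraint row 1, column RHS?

9

Ratio test on column x3 — row 1: 9/2 = 9/2; row 2: 26/5 = 26/5. Minimum is 9/2 at row 1 (s_1 leaves); pivot element 2.
Divide row 1 by 2; eliminate column x3 from the other rows.
Second iteration: most negative z-row entry is -9/2 in column x1, so x1 enters.
Ratio test on column x1 — row 1: (9/2)/(1/2) = 9; row 2: entry -1/2 ≤ 0. Minimum is 9 at row 1 (x3 leaves); pivot element 1/2.
Divide row 1 by 1/2; eliminate column x1 from the other rows.
After both pivots, the entry at constraint row 1, column RHS is 9.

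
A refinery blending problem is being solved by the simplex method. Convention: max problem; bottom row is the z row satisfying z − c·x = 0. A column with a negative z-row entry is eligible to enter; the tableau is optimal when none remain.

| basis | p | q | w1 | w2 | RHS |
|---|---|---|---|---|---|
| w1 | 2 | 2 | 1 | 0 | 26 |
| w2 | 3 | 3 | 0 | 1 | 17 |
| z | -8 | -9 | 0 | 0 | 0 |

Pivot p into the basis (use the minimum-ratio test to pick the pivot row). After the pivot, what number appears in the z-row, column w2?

Ratio test on column p — row 1: 26/2 = 13; row 2: 17/3 = 17/3. Minimum is 17/3 at row 2 (w2 leaves); pivot element 3.
Divide row 2 by 3; eliminate column p from the other rows.
z-row update in column w2: 0 − (-8)·(1/3) = 8/3.

8/3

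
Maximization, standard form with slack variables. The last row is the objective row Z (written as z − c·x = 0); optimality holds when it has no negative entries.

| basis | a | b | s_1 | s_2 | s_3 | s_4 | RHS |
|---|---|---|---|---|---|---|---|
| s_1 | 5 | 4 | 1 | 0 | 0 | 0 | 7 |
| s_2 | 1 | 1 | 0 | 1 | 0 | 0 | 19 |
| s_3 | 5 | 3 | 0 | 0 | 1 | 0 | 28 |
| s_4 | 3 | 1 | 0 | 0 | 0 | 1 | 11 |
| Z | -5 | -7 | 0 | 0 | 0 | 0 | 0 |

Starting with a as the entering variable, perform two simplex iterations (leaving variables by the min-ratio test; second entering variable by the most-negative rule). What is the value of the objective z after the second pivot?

Ratio test on column a — row 1: 7/5 = 7/5; row 2: 19/1 = 19; row 3: 28/5 = 28/5; row 4: 11/3 = 11/3. Minimum is 7/5 at row 1 (s_1 leaves); pivot element 5.
Pivot on row 1; the Z-row RHS becomes 0 − (-5)·(7/5) = 7.
Next entering variable (most negative Z-row entry -3): b.
Ratio test on column b — row 1: (7/5)/(4/5) = 7/4; row 2: (88/5)/(1/5) = 88; row 3: entry -1 ≤ 0; row 4: entry -7/5 ≤ 0. Minimum is 7/4 at row 1 (a leaves); pivot element 4/5.
After the second pivot the Z-row RHS is 7 − (-3)·(7/4) = 49/4.

49/4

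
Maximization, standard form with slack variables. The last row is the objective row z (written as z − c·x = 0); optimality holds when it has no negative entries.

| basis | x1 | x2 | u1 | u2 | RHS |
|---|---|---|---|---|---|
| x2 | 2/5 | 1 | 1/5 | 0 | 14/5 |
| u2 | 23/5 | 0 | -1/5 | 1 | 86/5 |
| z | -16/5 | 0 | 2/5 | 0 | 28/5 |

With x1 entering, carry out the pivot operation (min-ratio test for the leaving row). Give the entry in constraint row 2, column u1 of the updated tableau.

-1/23

Ratio test on column x1 — row 1: (14/5)/(2/5) = 7; row 2: (86/5)/(23/5) = 86/23. Minimum is 86/23 at row 2 (u2 leaves); pivot element 23/5.
Divide row 2 by 23/5; eliminate column x1 from the other rows.
In the new row 2, the u1 entry is the old entry divided by the pivot: (-1/5)/(23/5) = -1/23.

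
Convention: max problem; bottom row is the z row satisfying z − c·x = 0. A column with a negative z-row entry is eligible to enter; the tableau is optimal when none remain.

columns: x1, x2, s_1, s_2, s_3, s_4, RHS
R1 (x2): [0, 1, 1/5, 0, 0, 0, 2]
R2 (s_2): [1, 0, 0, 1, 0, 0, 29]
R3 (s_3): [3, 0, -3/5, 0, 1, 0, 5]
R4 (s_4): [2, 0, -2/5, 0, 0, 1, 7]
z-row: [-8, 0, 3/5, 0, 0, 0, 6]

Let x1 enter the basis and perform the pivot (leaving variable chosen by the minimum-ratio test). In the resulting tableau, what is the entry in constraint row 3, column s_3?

1/3

Ratio test on column x1 — row 1: entry 0 ≤ 0; row 2: 29/1 = 29; row 3: 5/3 = 5/3; row 4: 7/2 = 7/2. Minimum is 5/3 at row 3 (s_3 leaves); pivot element 3.
Divide row 3 by 3; eliminate column x1 from the other rows.
In the new row 3, the s_3 entry is the old entry divided by the pivot: 1/3 = 1/3.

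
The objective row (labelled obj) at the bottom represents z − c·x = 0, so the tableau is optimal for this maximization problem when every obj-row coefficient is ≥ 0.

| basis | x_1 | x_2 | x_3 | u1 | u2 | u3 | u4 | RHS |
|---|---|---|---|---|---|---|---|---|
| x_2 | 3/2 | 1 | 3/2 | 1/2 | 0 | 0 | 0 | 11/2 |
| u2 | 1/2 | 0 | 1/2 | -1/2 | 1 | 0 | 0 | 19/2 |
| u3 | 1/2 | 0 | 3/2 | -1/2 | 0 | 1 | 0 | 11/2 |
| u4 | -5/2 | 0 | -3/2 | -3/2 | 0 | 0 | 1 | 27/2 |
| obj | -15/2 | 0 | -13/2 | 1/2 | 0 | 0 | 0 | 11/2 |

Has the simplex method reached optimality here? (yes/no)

no

The obj-row has a negative entry -15/2 in column x_1, so it is not optimal.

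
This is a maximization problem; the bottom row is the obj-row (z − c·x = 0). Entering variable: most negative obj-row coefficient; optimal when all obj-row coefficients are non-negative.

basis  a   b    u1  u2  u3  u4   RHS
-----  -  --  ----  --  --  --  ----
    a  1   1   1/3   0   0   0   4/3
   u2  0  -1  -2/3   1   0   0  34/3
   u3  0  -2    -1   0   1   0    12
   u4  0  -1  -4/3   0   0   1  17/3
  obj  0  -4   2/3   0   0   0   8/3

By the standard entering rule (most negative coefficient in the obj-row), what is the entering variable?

b

Negative obj-row entries: b: -4.
The most negative is -4 in column b, so b enters.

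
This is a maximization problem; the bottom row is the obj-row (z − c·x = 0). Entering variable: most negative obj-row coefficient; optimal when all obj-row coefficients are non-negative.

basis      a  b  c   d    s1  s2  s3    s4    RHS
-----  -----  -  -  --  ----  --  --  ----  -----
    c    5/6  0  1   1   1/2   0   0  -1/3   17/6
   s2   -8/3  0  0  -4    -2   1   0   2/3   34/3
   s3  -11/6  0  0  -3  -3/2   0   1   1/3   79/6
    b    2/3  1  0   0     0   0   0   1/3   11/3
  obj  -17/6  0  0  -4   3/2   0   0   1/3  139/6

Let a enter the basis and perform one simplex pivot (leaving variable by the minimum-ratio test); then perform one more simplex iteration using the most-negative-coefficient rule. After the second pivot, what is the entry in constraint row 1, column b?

2/3

Ratio test on column a — row 1: (17/6)/(5/6) = 17/5; row 2: entry -8/3 ≤ 0; row 3: entry -11/6 ≤ 0; row 4: (11/3)/(2/3) = 11/2. Minimum is 17/5 at row 1 (c leaves); pivot element 5/6.
Divide row 1 by 5/6; eliminate column a from the other rows.
Second iteration: most negative obj-row entry is -4/5 in column s4, so s4 enters.
Ratio test on column s4 — row 1: entry -2/5 ≤ 0; row 2: entry -2/5 ≤ 0; row 3: entry -2/5 ≤ 0; row 4: (7/5)/(3/5) = 7/3. Minimum is 7/3 at row 4 (b leaves); pivot element 3/5.
Divide row 4 by 3/5; eliminate column s4 from the other rows.
After both pivots, the entry at constraint row 1, column b is 2/3.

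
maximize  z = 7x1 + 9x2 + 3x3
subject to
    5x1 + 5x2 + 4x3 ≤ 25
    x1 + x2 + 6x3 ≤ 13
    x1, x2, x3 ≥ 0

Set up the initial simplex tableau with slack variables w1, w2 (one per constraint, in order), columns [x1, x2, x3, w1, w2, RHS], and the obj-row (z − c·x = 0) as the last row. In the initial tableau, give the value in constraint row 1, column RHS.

The RHS of constraint 1 is b_1 = 25.

25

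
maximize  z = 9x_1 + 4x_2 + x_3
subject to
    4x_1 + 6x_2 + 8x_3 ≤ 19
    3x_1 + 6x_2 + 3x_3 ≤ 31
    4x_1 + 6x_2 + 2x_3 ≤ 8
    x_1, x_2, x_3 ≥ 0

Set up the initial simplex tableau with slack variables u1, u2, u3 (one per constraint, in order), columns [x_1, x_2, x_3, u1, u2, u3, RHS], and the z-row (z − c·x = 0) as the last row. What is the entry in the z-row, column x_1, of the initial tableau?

The z-row carries the negated objective coefficients: the x_1 entry is -9.

-9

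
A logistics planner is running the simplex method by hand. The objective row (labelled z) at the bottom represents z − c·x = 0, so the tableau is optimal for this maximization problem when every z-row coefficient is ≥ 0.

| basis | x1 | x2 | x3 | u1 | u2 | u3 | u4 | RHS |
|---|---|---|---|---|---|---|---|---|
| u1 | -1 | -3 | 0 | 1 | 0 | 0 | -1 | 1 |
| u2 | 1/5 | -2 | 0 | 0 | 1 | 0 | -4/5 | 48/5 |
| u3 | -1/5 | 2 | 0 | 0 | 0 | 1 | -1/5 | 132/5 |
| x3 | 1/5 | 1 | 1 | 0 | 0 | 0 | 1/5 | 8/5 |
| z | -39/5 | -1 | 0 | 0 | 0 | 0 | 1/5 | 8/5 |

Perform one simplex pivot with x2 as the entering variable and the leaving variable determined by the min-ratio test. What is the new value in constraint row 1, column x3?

Ratio test on column x2 — row 1: entry -3 ≤ 0; row 2: entry -2 ≤ 0; row 3: (132/5)/2 = 66/5; row 4: (8/5)/1 = 8/5. Minimum is 8/5 at row 4 (x3 leaves); pivot element 1.
Divide row 4 by 1; eliminate column x2 from the other rows.
Row 1 update in column x3: 0 − (-3)·1 = 3.

3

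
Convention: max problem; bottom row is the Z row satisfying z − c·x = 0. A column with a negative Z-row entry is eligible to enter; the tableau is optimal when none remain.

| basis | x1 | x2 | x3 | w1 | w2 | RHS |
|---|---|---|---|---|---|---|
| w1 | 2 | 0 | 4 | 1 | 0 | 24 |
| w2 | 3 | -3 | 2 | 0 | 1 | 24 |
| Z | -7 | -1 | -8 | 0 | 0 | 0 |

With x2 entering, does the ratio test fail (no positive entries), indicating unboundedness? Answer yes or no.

yes

Every constraint-row entry in column x2 is ≤ 0, so increasing x2 is unbounded.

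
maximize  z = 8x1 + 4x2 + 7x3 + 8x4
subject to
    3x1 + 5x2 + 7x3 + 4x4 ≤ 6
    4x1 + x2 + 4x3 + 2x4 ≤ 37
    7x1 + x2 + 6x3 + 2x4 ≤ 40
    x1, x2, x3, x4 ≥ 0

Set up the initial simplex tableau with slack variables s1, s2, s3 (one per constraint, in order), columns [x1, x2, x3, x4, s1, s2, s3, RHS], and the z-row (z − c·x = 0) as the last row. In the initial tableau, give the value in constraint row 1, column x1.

3

Constraint 1 has coefficient 3 on x1.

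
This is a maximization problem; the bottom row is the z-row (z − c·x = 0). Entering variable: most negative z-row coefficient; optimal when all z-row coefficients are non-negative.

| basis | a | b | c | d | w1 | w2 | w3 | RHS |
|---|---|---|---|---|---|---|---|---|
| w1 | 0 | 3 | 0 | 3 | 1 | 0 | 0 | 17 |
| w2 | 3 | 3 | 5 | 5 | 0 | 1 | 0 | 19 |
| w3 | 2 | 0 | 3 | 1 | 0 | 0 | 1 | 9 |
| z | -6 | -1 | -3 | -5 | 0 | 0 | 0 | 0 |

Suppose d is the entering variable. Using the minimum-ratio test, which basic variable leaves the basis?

w2

Column d entries and ratios — w1: 17/3 = 17/3; w2: 19/5 = 19/5; w3: 9/1 = 9.
Smallest ratio is 19/5 in the row of w2, so w2 leaves.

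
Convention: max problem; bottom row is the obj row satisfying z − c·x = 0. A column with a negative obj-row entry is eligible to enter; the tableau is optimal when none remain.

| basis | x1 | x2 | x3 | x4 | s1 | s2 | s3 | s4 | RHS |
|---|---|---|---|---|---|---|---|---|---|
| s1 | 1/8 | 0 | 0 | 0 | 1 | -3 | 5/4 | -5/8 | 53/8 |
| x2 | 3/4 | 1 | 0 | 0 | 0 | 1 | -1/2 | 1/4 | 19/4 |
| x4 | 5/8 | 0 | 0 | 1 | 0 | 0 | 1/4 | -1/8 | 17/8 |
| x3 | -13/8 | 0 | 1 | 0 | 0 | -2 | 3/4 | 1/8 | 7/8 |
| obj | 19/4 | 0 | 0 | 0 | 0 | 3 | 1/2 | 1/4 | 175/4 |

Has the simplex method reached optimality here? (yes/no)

yes

Every obj-row coefficient is ≥ 0, so the tableau is optimal.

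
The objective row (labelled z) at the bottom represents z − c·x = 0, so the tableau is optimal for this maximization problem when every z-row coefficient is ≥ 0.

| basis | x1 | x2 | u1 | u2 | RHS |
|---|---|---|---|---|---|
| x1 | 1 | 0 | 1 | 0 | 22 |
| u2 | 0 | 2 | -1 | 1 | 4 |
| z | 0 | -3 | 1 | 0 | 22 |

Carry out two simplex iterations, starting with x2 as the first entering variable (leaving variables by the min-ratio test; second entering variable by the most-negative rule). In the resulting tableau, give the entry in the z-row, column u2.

Ratio test on column x2 — row 1: entry 0 ≤ 0; row 2: 4/2 = 2. Minimum is 2 at row 2 (u2 leaves); pivot element 2.
Divide row 2 by 2; eliminate column x2 from the other rows.
Second iteration: most negative z-row entry is -1/2 in column u1, so u1 enters.
Ratio test on column u1 — row 1: 22/1 = 22; row 2: entry -1/2 ≤ 0. Minimum is 22 at row 1 (x1 leaves); pivot element 1.
Divide row 1 by 1; eliminate column u1 from the other rows.
After both pivots, the entry at the z-row, column u2 is 3/2.

3/2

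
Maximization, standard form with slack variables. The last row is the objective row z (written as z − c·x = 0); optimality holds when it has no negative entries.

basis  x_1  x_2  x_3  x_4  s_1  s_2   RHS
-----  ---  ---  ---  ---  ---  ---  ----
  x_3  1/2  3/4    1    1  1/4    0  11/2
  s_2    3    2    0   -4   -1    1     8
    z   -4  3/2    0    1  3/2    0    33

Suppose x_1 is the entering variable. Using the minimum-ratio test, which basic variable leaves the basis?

s_2

Column x_1 entries and ratios — x_3: (11/2)/(1/2) = 11; s_2: 8/3 = 8/3.
Smallest ratio is 8/3 in the row of s_2, so s_2 leaves.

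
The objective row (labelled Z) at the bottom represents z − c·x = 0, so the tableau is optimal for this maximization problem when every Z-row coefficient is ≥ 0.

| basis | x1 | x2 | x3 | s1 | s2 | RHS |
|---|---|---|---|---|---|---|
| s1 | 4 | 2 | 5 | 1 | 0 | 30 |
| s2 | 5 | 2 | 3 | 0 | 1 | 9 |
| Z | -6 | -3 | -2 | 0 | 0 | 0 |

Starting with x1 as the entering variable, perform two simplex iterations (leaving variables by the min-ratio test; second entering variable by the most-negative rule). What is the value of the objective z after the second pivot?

Ratio test on column x1 — row 1: 30/4 = 15/2; row 2: 9/5 = 9/5. Minimum is 9/5 at row 2 (s2 leaves); pivot element 5.
Pivot on row 2; the Z-row RHS becomes 0 − (-6)·(9/5) = 54/5.
Next entering variable (most negative Z-row entry -3/5): x2.
Ratio test on column x2 — row 1: (114/5)/(2/5) = 57; row 2: (9/5)/(2/5) = 9/2. Minimum is 9/2 at row 2 (x1 leaves); pivot element 2/5.
After the second pivot the Z-row RHS is 54/5 − (-3/5)·(9/2) = 27/2.

27/2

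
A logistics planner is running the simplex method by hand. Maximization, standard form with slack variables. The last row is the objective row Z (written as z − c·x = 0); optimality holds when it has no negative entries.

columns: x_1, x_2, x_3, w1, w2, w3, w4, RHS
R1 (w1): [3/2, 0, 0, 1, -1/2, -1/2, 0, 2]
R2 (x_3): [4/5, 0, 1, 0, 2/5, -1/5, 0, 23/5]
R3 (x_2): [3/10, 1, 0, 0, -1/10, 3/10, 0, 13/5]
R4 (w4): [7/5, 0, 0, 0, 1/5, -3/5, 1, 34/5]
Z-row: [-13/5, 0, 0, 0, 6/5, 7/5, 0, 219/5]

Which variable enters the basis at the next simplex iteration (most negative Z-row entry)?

Negative Z-row entries: x_1: -13/5.
The most negative is -13/5 in column x_1, so x_1 enters.

x_1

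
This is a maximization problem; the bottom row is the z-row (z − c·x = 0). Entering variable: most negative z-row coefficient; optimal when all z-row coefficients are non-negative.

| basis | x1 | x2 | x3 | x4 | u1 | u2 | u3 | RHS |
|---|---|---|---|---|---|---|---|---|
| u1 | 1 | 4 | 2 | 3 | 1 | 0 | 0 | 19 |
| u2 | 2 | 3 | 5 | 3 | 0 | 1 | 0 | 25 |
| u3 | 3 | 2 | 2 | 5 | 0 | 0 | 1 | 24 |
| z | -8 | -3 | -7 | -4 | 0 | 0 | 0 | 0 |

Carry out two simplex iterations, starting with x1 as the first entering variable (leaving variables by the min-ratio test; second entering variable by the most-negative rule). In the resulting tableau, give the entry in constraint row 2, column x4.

Ratio test on column x1 — row 1: 19/1 = 19; row 2: 25/2 = 25/2; row 3: 24/3 = 8. Minimum is 8 at row 3 (u3 leaves); pivot element 3.
Divide row 3 by 3; eliminate column x1 from the other rows.
Second iteration: most negative z-row entry is -5/3 in column x3, so x3 enters.
Ratio test on column x3 — row 1: 11/(4/3) = 33/4; row 2: 9/(11/3) = 27/11; row 3: 8/(2/3) = 12. Minimum is 27/11 at row 2 (u2 leaves); pivot element 11/3.
Divide row 2 by 11/3; eliminate column x3 from the other rows.
After both pivots, the entry at constraint row 2, column x4 is -1/11.

-1/11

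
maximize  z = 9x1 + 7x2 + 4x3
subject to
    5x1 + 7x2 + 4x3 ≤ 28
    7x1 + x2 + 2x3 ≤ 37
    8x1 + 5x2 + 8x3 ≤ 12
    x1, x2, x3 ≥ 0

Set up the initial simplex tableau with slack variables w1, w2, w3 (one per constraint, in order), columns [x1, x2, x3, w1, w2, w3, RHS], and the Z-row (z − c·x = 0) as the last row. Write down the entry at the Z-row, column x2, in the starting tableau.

The Z-row carries the negated objective coefficients: the x2 entry is -7.

-7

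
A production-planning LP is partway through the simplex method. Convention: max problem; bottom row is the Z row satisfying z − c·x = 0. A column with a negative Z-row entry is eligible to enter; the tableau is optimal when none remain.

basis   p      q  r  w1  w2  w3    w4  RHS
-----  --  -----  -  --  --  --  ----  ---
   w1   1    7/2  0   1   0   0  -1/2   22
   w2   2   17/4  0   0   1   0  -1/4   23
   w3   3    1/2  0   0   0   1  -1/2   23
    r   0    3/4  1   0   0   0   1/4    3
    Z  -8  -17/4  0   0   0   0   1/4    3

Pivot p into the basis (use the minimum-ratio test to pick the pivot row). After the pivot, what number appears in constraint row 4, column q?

3/4

Ratio test on column p — row 1: 22/1 = 22; row 2: 23/2 = 23/2; row 3: 23/3 = 23/3; row 4: entry 0 ≤ 0. Minimum is 23/3 at row 3 (w3 leaves); pivot element 3.
Divide row 3 by 3; eliminate column p from the other rows.
Row 4 update in column q: 3/4 − 0·(1/6) = 3/4.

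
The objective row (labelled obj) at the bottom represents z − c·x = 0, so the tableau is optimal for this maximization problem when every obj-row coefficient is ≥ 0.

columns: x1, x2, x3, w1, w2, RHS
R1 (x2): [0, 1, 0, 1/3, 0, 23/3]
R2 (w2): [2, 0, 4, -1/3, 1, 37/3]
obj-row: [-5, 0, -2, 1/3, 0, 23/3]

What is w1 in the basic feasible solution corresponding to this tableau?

w1 is not in the basis, so in the current basic feasible solution w1 = 0.

0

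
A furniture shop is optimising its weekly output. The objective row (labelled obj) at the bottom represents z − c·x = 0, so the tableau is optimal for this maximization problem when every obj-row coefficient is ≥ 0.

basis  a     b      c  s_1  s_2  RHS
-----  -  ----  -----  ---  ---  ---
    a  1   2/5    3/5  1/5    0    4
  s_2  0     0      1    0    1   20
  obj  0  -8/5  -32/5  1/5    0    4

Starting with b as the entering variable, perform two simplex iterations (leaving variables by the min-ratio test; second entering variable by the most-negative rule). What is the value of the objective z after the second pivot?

Ratio test on column b — row 1: 4/(2/5) = 10; row 2: entry 0 ≤ 0. Minimum is 10 at row 1 (a leaves); pivot element 2/5.
Pivot on row 1; the obj-row RHS becomes 4 − (-8/5)·10 = 20.
Next entering variable (most negative obj-row entry -4): c.
Ratio test on column c — row 1: 10/(3/2) = 20/3; row 2: 20/1 = 20. Minimum is 20/3 at row 1 (b leaves); pivot element 3/2.
After the second pivot the obj-row RHS is 20 − (-4)·(20/3) = 140/3.

140/3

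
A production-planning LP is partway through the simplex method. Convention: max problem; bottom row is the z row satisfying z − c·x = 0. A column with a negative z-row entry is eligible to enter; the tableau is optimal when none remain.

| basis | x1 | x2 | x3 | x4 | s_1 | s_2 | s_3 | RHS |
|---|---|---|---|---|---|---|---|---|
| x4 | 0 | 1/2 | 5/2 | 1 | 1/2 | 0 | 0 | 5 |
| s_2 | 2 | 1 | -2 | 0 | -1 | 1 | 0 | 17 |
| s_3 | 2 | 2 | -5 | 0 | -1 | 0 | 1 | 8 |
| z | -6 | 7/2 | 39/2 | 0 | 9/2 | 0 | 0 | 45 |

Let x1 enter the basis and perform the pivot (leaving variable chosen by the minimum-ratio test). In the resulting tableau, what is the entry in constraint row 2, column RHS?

Ratio test on column x1 — row 1: entry 0 ≤ 0; row 2: 17/2 = 17/2; row 3: 8/2 = 4. Minimum is 4 at row 3 (s_3 leaves); pivot element 2.
Divide row 3 by 2; eliminate column x1 from the other rows.
Row 2 update in column RHS: 17 − 2·4 = 9.

9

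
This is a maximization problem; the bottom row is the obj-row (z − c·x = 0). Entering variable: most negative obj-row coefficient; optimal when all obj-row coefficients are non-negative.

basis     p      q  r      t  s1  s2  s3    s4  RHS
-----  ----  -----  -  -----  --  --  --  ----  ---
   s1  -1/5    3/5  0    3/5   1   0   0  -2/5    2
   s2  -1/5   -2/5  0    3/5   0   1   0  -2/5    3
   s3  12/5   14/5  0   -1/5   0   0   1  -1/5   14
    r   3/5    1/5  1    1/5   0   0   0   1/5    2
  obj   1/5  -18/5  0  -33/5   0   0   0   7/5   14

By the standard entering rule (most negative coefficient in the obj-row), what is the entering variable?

Negative obj-row entries: q: -18/5, t: -33/5.
The most negative is -33/5 in column t, so t enters.

t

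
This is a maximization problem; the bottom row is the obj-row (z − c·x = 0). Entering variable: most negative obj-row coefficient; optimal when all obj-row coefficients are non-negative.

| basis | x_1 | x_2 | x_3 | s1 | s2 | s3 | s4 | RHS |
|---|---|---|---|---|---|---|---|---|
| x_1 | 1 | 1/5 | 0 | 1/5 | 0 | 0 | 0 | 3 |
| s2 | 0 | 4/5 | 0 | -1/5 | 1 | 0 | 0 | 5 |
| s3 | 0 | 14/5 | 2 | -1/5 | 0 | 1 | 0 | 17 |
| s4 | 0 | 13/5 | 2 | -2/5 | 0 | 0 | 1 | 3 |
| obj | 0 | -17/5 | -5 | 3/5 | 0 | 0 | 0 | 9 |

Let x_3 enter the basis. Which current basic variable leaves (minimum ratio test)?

s4

Column x_3 entries and ratios — x_1: 0 ≤ 0, skip; s2: 0 ≤ 0, skip; s3: 17/2 = 17/2; s4: 3/2 = 3/2.
Smallest ratio is 3/2 in the row of s4, so s4 leaves.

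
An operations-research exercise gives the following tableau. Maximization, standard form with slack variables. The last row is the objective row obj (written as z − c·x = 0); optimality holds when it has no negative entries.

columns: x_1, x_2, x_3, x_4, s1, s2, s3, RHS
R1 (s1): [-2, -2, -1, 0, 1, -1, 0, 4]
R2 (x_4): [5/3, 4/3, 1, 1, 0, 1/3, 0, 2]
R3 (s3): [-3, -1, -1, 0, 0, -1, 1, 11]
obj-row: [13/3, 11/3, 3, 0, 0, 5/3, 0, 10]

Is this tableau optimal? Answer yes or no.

Every obj-row coefficient is ≥ 0, so the tableau is optimal.

yes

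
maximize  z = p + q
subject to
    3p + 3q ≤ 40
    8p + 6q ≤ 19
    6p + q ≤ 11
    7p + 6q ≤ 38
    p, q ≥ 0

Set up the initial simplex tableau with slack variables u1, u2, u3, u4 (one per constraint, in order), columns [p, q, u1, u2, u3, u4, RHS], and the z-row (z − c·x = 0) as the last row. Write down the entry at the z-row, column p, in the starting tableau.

-1

The z-row carries the negated objective coefficients: the p entry is -1.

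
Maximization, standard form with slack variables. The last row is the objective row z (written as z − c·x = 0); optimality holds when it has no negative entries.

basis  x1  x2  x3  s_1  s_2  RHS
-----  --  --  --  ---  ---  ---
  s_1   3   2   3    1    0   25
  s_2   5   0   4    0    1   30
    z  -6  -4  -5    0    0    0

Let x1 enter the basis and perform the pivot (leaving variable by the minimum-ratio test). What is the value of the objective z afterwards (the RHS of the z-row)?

36

Ratio test on column x1 — row 1: 25/3 = 25/3; row 2: 30/5 = 6. Minimum is 6 at row 2 (s_2 leaves); pivot element 5.
Pivot on row 2; the z-row RHS becomes 0 − (-6)·6 = 36.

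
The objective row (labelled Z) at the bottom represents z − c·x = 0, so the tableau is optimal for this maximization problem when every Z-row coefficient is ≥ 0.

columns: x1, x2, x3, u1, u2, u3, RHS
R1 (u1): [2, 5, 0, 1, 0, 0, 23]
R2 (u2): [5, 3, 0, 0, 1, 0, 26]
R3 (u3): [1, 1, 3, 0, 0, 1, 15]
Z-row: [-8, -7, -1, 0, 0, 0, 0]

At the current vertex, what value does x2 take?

x2 is not in the basis, so in the current basic feasible solution x2 = 0.

0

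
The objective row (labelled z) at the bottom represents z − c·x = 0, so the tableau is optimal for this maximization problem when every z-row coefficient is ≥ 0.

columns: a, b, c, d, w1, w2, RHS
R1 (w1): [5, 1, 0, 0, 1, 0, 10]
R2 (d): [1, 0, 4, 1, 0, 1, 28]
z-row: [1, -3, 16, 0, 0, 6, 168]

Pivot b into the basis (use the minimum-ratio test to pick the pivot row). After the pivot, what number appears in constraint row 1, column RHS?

Ratio test on column b — row 1: 10/1 = 10; row 2: entry 0 ≤ 0. Minimum is 10 at row 1 (w1 leaves); pivot element 1.
Divide row 1 by 1; eliminate column b from the other rows.
In the new row 1, the RHS entry is the old entry divided by the pivot: 10/1 = 10.

10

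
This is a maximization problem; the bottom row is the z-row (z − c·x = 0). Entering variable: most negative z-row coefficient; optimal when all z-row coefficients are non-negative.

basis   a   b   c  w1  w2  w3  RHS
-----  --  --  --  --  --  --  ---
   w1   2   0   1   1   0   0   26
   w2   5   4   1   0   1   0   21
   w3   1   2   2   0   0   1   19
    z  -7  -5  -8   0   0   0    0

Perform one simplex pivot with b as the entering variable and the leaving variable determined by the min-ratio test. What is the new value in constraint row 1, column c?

1

Ratio test on column b — row 1: entry 0 ≤ 0; row 2: 21/4 = 21/4; row 3: 19/2 = 19/2. Minimum is 21/4 at row 2 (w2 leaves); pivot element 4.
Divide row 2 by 4; eliminate column b from the other rows.
Row 1 update in column c: 1 − 0·(1/4) = 1.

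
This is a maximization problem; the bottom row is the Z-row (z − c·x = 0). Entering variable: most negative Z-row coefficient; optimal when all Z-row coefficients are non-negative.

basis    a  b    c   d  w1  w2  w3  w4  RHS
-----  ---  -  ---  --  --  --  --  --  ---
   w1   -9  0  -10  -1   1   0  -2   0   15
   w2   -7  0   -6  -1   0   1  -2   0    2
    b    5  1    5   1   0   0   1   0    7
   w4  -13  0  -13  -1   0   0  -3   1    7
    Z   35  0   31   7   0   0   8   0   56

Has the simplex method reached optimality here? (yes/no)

yes

Every Z-row coefficient is ≥ 0, so the tableau is optimal.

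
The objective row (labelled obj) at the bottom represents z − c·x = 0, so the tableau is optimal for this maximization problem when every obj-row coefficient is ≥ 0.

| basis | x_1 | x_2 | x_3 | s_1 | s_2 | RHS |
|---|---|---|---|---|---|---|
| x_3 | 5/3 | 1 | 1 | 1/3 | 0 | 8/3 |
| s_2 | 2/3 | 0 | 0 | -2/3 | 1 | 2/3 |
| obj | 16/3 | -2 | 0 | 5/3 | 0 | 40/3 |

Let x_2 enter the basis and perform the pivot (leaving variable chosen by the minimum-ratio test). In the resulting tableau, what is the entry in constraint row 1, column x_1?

5/3

Ratio test on column x_2 — row 1: (8/3)/1 = 8/3; row 2: entry 0 ≤ 0. Minimum is 8/3 at row 1 (x_3 leaves); pivot element 1.
Divide row 1 by 1; eliminate column x_2 from the other rows.
In the new row 1, the x_1 entry is the old entry divided by the pivot: (5/3)/1 = 5/3.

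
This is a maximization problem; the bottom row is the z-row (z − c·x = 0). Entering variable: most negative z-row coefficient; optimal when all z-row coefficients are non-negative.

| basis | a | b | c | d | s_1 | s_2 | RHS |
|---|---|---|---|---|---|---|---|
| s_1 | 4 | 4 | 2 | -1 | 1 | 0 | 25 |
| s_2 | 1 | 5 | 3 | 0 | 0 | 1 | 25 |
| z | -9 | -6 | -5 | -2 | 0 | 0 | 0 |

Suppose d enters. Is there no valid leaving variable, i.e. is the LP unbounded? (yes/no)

yes

Every constraint-row entry in column d is ≤ 0, so increasing d is unbounded.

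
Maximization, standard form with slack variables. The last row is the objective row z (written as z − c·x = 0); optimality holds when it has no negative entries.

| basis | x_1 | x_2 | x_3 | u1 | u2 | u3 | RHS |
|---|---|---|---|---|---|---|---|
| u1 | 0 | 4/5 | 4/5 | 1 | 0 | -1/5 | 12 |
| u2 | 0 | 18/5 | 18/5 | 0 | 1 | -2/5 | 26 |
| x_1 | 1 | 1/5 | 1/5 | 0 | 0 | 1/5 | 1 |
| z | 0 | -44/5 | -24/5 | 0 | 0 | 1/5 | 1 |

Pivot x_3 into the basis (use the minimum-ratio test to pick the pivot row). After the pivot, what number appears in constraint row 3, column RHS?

Ratio test on column x_3 — row 1: 12/(4/5) = 15; row 2: 26/(18/5) = 65/9; row 3: 1/(1/5) = 5. Minimum is 5 at row 3 (x_1 leaves); pivot element 1/5.
Divide row 3 by 1/5; eliminate column x_3 from the other rows.
In the new row 3, the RHS entry is the old entry divided by the pivot: 1/(1/5) = 5.

5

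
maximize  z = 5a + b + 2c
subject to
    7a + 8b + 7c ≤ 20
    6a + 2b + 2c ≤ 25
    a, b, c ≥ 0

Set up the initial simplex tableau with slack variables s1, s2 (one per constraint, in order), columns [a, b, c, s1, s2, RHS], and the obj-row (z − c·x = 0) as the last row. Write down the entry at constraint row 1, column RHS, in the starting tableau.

The RHS of constraint 1 is b_1 = 20.

20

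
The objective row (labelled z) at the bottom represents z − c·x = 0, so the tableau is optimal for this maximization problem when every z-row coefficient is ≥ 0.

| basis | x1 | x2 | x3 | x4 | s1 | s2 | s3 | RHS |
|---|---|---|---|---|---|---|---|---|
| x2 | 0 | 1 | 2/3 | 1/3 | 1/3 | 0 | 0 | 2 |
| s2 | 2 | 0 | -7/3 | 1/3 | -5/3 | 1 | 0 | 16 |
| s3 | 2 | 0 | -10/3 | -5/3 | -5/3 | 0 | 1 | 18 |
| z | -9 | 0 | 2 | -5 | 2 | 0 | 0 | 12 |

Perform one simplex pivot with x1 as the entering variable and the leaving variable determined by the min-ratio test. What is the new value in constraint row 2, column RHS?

Ratio test on column x1 — row 1: entry 0 ≤ 0; row 2: 16/2 = 8; row 3: 18/2 = 9. Minimum is 8 at row 2 (s2 leaves); pivot element 2.
Divide row 2 by 2; eliminate column x1 from the other rows.
In the new row 2, the RHS entry is the old entry divided by the pivot: 16/2 = 8.

8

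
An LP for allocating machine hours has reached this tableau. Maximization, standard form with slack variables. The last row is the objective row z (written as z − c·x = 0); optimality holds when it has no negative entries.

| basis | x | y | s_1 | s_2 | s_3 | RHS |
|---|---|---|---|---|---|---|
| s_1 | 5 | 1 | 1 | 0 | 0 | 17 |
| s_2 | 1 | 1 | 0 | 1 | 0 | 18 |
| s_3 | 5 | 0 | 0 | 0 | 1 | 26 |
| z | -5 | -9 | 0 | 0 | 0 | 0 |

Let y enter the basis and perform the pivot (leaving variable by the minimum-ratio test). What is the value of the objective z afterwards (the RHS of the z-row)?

153

Ratio test on column y — row 1: 17/1 = 17; row 2: 18/1 = 18; row 3: entry 0 ≤ 0. Minimum is 17 at row 1 (s_1 leaves); pivot element 1.
Pivot on row 1; the z-row RHS becomes 0 − (-9)·17 = 153.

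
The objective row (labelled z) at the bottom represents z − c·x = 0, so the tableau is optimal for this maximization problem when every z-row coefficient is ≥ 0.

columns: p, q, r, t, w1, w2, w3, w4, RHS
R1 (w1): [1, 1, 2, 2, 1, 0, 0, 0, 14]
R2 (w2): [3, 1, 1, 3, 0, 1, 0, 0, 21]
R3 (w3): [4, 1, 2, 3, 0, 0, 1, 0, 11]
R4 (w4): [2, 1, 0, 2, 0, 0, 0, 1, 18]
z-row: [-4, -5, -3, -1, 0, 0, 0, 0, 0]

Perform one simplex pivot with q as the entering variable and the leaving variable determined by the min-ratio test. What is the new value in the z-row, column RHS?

Ratio test on column q — row 1: 14/1 = 14; row 2: 21/1 = 21; row 3: 11/1 = 11; row 4: 18/1 = 18. Minimum is 11 at row 3 (w3 leaves); pivot element 1.
Divide row 3 by 1; eliminate column q from the other rows.
z-row update in column RHS: 0 − (-5)·11 = 55.

55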